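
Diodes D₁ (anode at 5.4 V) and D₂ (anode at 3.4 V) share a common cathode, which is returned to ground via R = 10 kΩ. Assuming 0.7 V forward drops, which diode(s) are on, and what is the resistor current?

Assume both conduct. Then node N would need to be at both 5.4−0.7 = 4.7 V and 3.4−0.7 = 2.7 V, which is impossible.
Assume only D₁ conducts: V_N = 5.4 − 0.7 = 4.7 V, so I_R = 4.7/10 = 0.47 mA.
Check D₂: its anode-to-cathode voltage is 3.4 − 4.7 = -1.3 V < 0.7 V, so it is off. The assumption is consistent.

Only D₁ conducts; I_R ≈ 0.47 mA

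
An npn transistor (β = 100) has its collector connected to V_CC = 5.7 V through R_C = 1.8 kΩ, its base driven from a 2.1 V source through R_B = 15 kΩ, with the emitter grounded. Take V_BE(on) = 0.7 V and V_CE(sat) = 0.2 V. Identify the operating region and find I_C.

saturation; I_C ≈ 3.1 mA

Assume active: I_B = (2.1 − 0.7)/15 = 0.0933 mA, giving I_C = β·I_B = 9.33 mA.
But then V_CE = 5.7 − 9.33×1.8 = -11.1 V < V_CE(sat) = 0.2 V — impossible in the active region.
So the transistor is saturated. With V_CE = 0.2 V, I_C = (V_CC − 0.2)/R_C = 5.5/1.8 = 3.06 mA.
Check: β·I_B = 9.33 mA > I_C = 3.06 mA, confirming saturation.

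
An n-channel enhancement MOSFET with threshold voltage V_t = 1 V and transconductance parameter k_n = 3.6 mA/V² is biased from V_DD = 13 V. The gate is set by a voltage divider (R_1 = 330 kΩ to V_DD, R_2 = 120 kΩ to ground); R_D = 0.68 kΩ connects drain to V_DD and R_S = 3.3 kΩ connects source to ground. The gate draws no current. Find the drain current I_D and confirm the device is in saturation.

V_G = V_DD·R_2/(R_1+R_2) = 13×120/450 = 3.47 V.
Assume saturation: I_D = (k_n/2)(V_GS − V_t)² with V_GS = V_G − I_D·R_S = 3.47 − 3.3·I_D.
Substituting gives 19.6·I_D² − 30.3·I_D + 11 = 0, with roots I_D = 0.576 or 0.97 mA.
The root I_D = 0.97 mA gives V_GS = 0.266 V ≤ V_t, so take I_D = 0.576 mA.
Then V_GS = 1.57 V and V_DS = V_DD − I_D(R_D+R_S) = 13 − 0.576×3.98 = 10.7 V.
Saturation requires V_DS ≥ V_GS − V_t = 0.566 V; 10.7 ≥ 0.566 ✓.

I_D ≈ 0.58 mA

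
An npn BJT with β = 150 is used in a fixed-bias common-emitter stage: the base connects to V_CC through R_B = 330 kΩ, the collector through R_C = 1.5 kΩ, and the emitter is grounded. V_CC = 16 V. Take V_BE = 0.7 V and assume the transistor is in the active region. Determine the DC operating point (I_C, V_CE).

I_C ≈ 7 mA, V_CE ≈ 5.6 V

Base loop: V_CC = I_B·R_B + V_BE, so I_B = (16 − 0.7)/330 kΩ = 0.0464 mA.
In the active region I_C = β·I_B = 150 × 0.0464 = 6.95 mA.
Collector loop: V_CE = V_CC − I_C·R_C = 16 − 6.95×1.5 = 5.57 V.
Since V_CE = 5.57 V > V_CE(sat) ≈ 0.2 V, the transistor is in the active region as assumed.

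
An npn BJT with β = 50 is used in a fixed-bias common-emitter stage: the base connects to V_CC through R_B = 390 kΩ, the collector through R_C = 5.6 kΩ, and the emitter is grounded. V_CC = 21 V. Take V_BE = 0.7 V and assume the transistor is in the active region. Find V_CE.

V_CE ≈ 6.4 V

Base loop: V_CC = I_B·R_B + V_BE, so I_B = (21 − 0.7)/390 kΩ = 0.0521 mA.
In the active region I_C = β·I_B = 50 × 0.0521 = 2.6 mA.
Collector loop: V_CE = V_CC − I_C·R_C = 21 − 2.6×5.6 = 6.43 V.
Since V_CE = 6.43 V > V_CE(sat) ≈ 0.2 V, the transistor is in the active region as assumed.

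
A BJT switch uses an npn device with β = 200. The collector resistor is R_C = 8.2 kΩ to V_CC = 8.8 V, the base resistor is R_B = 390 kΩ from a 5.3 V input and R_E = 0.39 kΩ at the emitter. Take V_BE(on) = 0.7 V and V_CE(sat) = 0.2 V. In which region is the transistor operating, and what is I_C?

saturation; I_C ≈ 1 mA

Assume active: I_B = (5.3 − 0.7)/(390 + 201×0.39) = 0.00982 mA, I_C = β·I_B = 1.96 mA.
Then V_CE = 8.8 − 1.96×8.2 − 1.97×0.39 = -8.08 V < 0.2 V — the active assumption fails.
Re-solve with V_CE = 0.2 V. KCL at the emitter: V_E/R_E = (V_BB−0.7−V_E)/R_B + (V_CC−0.2−V_E)/R_C, giving V_E = 0.394 V.
I_C = (V_CC − 0.2 − V_E)/R_C = (8.6 − 0.394)/8.2 = 1 mA.
Check: I_B = (4.6 − 0.394)/390 = 0.0108 mA, and β·I_B = 2.16 mA > I_C, confirming saturation.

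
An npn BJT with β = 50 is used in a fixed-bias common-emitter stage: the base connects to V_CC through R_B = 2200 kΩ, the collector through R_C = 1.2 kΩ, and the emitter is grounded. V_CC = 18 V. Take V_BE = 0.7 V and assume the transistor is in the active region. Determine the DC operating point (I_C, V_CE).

I_C ≈ 0.39 mA, V_CE ≈ 18 V

Base loop: V_CC = I_B·R_B + V_BE, so I_B = (18 − 0.7)/2200 kΩ = 0.00786 mA.
In the active region I_C = β·I_B = 50 × 0.00786 = 0.393 mA.
Collector loop: V_CE = V_CC − I_C·R_C = 18 − 0.393×1.2 = 17.5 V.
Since V_CE = 17.5 V > V_CE(sat) ≈ 0.2 V, the transistor is in the active region as assumed.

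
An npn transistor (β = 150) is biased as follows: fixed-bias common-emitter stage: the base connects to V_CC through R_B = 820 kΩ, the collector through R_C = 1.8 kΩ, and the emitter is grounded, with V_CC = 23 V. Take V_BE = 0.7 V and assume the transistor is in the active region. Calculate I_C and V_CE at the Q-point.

I_C ≈ 4.1 mA, V_CE ≈ 16 V

Base loop: V_CC = I_B·R_B + V_BE, so I_B = (23 − 0.7)/820 kΩ = 0.0272 mA.
In the active region I_C = β·I_B = 150 × 0.0272 = 4.08 mA.
Collector loop: V_CE = V_CC − I_C·R_C = 23 − 4.08×1.8 = 15.7 V.
Since V_CE = 15.7 V > V_CE(sat) ≈ 0.2 V, the transistor is in the active region as assumed.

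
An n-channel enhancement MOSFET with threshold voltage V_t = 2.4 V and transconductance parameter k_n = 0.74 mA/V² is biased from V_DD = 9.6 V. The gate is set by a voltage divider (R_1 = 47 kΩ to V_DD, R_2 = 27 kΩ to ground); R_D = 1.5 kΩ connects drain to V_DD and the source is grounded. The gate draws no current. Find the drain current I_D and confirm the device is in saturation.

V_G = V_DD·R_2/(R_1+R_2) = 9.6×27/74 = 3.5 V. With the source grounded, V_GS = V_G = 3.5 V.
Assume saturation: I_D = (k_n/2)(V_GS − V_t)² = (0.74/2)×(3.5 − 2.4)² = 0.37×1.1² = 0.45 mA.
V_DS = V_DD − I_D·R_D = 9.6 − 0.45×1.5 = 8.93 V.
Saturation requires V_DS ≥ V_GS − V_t = 1.1 V; 8.93 ≥ 1.1 ✓.

I_D ≈ 0.45 mA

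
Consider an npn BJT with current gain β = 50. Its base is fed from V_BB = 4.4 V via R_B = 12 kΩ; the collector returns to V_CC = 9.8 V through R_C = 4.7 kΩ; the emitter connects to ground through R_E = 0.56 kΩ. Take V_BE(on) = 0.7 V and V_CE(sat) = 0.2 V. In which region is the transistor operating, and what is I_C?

saturation; I_C ≈ 1.8 mA

Assume active: I_B = (4.4 − 0.7)/(12 + 51×0.56) = 0.0912 mA, I_C = β·I_B = 4.56 mA.
Then V_CE = 9.8 − 4.56×4.7 − 4.65×0.56 = -14.2 V < 0.2 V — the active assumption fails.
Re-solve with V_CE = 0.2 V. KCL at the emitter: V_E/R_E = (V_BB−0.7−V_E)/R_B + (V_CC−0.2−V_E)/R_C, giving V_E = 1.13 V.
I_C = (V_CC − 0.2 − V_E)/R_C = (9.6 − 1.13)/4.7 = 1.8 mA.
Check: I_B = (3.7 − 1.13)/12 = 0.214 mA, and β·I_B = 10.7 mA > I_C, confirming saturation.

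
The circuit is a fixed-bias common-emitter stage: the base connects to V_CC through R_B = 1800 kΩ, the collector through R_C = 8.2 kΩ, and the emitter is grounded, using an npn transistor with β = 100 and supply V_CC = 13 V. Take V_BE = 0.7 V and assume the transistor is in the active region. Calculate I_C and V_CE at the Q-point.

I_C ≈ 0.68 mA, V_CE ≈ 7.4 V

Base loop: V_CC = I_B·R_B + V_BE, so I_B = (13 − 0.7)/1800 kΩ = 0.00683 mA.
In the active region I_C = β·I_B = 100 × 0.00683 = 0.683 mA.
Collector loop: V_CE = V_CC − I_C·R_C = 13 − 0.683×8.2 = 7.4 V.
Since V_CE = 7.4 V > V_CE(sat) ≈ 0.2 V, the transistor is in the active region as assumed.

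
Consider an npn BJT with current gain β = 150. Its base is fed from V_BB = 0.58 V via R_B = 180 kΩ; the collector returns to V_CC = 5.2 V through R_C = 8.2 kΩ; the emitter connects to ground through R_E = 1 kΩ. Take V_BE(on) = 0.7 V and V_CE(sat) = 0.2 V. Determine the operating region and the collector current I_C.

cutoff; I_C ≈ 0

V_BB = 0.58 V ≤ V_BE(on) = 0.7 V, so the base-emitter junction is not forward biased.
The transistor is in cutoff: I_B = I_C = 0.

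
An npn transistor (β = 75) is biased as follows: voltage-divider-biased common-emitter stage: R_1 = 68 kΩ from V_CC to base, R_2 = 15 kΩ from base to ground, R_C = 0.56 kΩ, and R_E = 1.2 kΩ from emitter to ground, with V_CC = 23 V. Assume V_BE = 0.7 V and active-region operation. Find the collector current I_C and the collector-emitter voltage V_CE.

I_C ≈ 2.5 mA, V_CE ≈ 19 V

Thevenize the base divider: V_Th = V_CC·R_2/(R_1+R_2) = 23×15/83 = 4.16 V, R_Th = R_1‖R_2 = 12.3 kΩ.
Base-emitter loop: V_Th = I_B·R_Th + V_BE + (β+1)I_B·R_E, so I_B = (4.16 − 0.7) / (12.3 + 76×1.2) = 0.0334 mA.
I_C = β·I_B = 75×0.0334 = 2.51 mA, and I_E = (β+1)I_B = 2.54 mA.
V_CE = V_CC − I_C·R_C − I_E·R_E = 23 − 2.51×0.56 − 2.54×1.2 = 18.6 V.
V_CE = 18.6 V > 0.2 V confirms active-region operation.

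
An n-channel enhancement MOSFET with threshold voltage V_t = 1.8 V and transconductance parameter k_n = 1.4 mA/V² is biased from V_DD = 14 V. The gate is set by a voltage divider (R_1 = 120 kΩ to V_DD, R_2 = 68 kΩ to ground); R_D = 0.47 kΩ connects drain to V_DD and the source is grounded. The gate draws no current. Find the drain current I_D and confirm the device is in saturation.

I_D ≈ 7.5 mA

V_G = V_DD·R_2/(R_1+R_2) = 14×68/188 = 5.06 V. With the source grounded, V_GS = V_G = 5.06 V.
Assume saturation: I_D = (k_n/2)(V_GS − V_t)² = (1.4/2)×(5.06 − 1.8)² = 0.7×3.26² = 7.46 mA.
V_DS = V_DD − I_D·R_D = 14 − 7.46×0.47 = 10.5 V.
Saturation requires V_DS ≥ V_GS − V_t = 3.26 V; 10.5 ≥ 3.26 ✓.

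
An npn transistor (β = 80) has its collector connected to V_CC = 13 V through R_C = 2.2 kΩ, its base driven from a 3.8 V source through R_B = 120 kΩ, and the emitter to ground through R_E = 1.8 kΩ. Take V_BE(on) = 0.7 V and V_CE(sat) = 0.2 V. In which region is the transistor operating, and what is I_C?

active; I_C ≈ 0.93 mA

Assume active. Base-emitter loop: I_B = (V_BB − V_BE)/(R_B + (β+1)R_E) = (3.8 − 0.7)/(120 + 81×1.8) = 0.0117 mA.
I_C = β·I_B = 80×0.0117 = 0.933 mA.
V_CE = V_CC − I_C·R_C − I_E·R_E = 13 − 0.933×2.2 − 0.945×1.8 = 9.25 V > V_CE(sat), so the active-region assumption holds.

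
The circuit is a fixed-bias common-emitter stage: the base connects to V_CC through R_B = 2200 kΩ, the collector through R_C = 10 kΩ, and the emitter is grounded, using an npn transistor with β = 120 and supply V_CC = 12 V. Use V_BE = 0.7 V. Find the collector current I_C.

I_C ≈ 0.62 mA

Base loop: V_CC = I_B·R_B + V_BE, so I_B = (12 − 0.7)/2200 kΩ = 0.00514 mA.
In the active region I_C = β·I_B = 120 × 0.00514 = 0.616 mA.
Collector loop: V_CE = V_CC − I_C·R_C = 12 − 0.616×10 = 5.84 V.
Since V_CE = 5.84 V > V_CE(sat) ≈ 0.2 V, the transistor is in the active region as assumed.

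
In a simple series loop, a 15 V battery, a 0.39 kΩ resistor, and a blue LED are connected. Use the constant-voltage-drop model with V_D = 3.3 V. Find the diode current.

I ≈ 30 mA

KVL around the loop: 15 = V_D + I·R = 3.3 + I × 0.39 kΩ.
So I = (15 − 3.3) / 0.39 kΩ = 11.7 / 0.39 = 30 mA.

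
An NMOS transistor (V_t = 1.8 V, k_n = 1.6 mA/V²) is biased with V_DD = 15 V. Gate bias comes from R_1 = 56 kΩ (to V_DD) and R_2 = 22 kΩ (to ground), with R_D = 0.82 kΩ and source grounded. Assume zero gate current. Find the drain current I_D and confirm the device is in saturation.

I_D ≈ 4.7 mA

V_G = V_DD·R_2/(R_1+R_2) = 15×22/78 = 4.23 V. With the source grounded, V_GS = V_G = 4.23 V.
Assume saturation: I_D = (k_n/2)(V_GS − V_t)² = (1.6/2)×(4.23 − 1.8)² = 0.8×2.43² = 4.73 mA.
V_DS = V_DD − I_D·R_D = 15 − 4.73×0.82 = 11.1 V.
Saturation requires V_DS ≥ V_GS − V_t = 2.43 V; 11.1 ≥ 2.43 ✓.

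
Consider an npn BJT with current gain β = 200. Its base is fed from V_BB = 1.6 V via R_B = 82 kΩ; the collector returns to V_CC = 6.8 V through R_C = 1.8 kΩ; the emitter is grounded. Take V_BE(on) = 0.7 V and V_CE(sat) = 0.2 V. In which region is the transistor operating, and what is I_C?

Assume active. Base-emitter loop: I_B = (V_BB − V_BE)/R_B = (1.6 − 0.7)/82 = 0.011 mA.
I_C = β·I_B = 200×0.011 = 2.2 mA.
V_CE = V_CC − I_C·R_C = 6.8 − 2.2×1.8 = 2.85 V > V_CE(sat), so the active-region assumption holds.

active; I_C ≈ 2.2 mA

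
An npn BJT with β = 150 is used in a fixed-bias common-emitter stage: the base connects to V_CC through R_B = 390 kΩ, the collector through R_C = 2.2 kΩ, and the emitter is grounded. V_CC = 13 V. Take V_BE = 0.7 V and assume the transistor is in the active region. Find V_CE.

Base loop: V_CC = I_B·R_B + V_BE, so I_B = (13 − 0.7)/390 kΩ = 0.0315 mA.
In the active region I_C = β·I_B = 150 × 0.0315 = 4.73 mA.
Collector loop: V_CE = V_CC − I_C·R_C = 13 − 4.73×2.2 = 2.59 V.
Since V_CE = 2.59 V > V_CE(sat) ≈ 0.2 V, the transistor is in the active region as assumed.

V_CE ≈ 2.6 V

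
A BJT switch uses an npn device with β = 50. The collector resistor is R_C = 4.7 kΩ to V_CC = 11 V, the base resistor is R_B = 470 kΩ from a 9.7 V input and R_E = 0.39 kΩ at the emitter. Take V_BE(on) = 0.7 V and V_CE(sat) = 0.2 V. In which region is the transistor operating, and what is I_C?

active; I_C ≈ 0.92 mA

Assume active. Base-emitter loop: I_B = (V_BB − V_BE)/(R_B + (β+1)R_E) = (9.7 − 0.7)/(470 + 51×0.39) = 0.0184 mA.
I_C = β·I_B = 50×0.0184 = 0.919 mA.
V_CE = V_CC − I_C·R_C − I_E·R_E = 11 − 0.919×4.7 − 0.937×0.39 = 6.32 V > V_CE(sat), so the active-region assumption holds.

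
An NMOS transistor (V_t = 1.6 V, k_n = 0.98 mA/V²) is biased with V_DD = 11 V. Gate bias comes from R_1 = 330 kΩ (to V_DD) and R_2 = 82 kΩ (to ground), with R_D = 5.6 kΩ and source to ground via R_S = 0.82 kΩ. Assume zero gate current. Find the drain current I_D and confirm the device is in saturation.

V_G = V_DD·R_2/(R_1+R_2) = 11×82/412 = 2.19 V.
Assume saturation: I_D = (k_n/2)(V_GS − V_t)² with V_GS = V_G − I_D·R_S = 2.19 − 0.82·I_D.
Substituting gives 0.329·I_D² − 1.47·I_D + 0.17 = 0, with roots I_D = 0.119 or 4.35 mA.
The root I_D = 4.35 mA gives V_GS = -1.38 V ≤ V_t, so take I_D = 0.119 mA.
Then V_GS = 2.09 V and V_DS = V_DD − I_D(R_D+R_S) = 11 − 0.119×6.42 = 10.2 V.
Saturation requires V_DS ≥ V_GS − V_t = 0.492 V; 10.2 ≥ 0.492 ✓.

I_D ≈ 0.12 mA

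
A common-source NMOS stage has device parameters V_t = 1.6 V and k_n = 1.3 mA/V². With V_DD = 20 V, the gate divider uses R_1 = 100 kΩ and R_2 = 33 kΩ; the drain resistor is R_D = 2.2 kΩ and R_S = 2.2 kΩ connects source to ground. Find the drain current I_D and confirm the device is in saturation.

V_G = V_DD·R_2/(R_1+R_2) = 20×33/133 = 4.96 V.
Assume saturation: I_D = (k_n/2)(V_GS − V_t)² with V_GS = V_G − I_D·R_S = 4.96 − 2.2·I_D.
Substituting gives 3.15·I_D² − 10.6·I_D + 7.35 = 0, with roots I_D = 0.972 or 2.4 mA.
The root I_D = 2.4 mA gives V_GS = -0.322 V ≤ V_t, so take I_D = 0.972 mA.
Then V_GS = 2.82 V and V_DS = V_DD − I_D(R_D+R_S) = 20 − 0.972×4.4 = 15.7 V.
Saturation requires V_DS ≥ V_GS − V_t = 1.22 V; 15.7 ≥ 1.22 ✓.

I_D ≈ 0.97 mA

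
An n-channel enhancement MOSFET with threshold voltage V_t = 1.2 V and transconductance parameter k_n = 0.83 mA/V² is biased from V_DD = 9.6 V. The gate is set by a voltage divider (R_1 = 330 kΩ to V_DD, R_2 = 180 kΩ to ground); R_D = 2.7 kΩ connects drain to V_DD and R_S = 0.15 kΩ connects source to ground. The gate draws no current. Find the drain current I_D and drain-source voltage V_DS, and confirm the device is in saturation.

V_G = V_DD·R_2/(R_1+R_2) = 9.6×180/510 = 3.39 V.
Assume saturation: I_D = (k_n/2)(V_GS − V_t)² with V_GS = V_G − I_D·R_S = 3.39 − 0.15·I_D.
Substituting gives 0.00934·I_D² − 1.27·I_D + 1.99 = 0, with roots I_D = 1.58 or 135 mA.
The root I_D = 135 mA gives V_GS = -16.8 V ≤ V_t, so take I_D = 1.58 mA.
Then V_GS = 3.15 V and V_DS = V_DD − I_D(R_D+R_S) = 9.6 − 1.58×2.85 = 5.1 V.
Saturation requires V_DS ≥ V_GS − V_t = 1.95 V; 5.1 ≥ 1.95 ✓.

I_D ≈ 1.6 mA, V_DS ≈ 5.1 V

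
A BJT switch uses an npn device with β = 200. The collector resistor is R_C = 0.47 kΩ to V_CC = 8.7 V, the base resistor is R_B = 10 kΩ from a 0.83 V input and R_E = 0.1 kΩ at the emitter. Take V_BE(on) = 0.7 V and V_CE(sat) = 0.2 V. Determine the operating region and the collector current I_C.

active; I_C ≈ 0.86 mA

Assume active. Base-emitter loop: I_B = (V_BB − V_BE)/(R_B + (β+1)R_E) = (0.83 − 0.7)/(10 + 201×0.1) = 0.00432 mA.
I_C = β·I_B = 200×0.00432 = 0.864 mA.
V_CE = V_CC − I_C·R_C − I_E·R_E = 8.7 − 0.864×0.47 − 0.868×0.1 = 8.21 V > V_CE(sat), so the active-region assumption holds.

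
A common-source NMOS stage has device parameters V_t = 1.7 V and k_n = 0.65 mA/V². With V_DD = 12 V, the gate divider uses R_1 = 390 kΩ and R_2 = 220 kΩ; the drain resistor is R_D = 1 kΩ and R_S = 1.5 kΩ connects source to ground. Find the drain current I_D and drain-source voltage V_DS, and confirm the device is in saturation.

V_G = V_DD·R_2/(R_1+R_2) = 12×220/610 = 4.33 V.
Assume saturation: I_D = (k_n/2)(V_GS − V_t)² with V_GS = V_G − I_D·R_S = 4.33 − 1.5·I_D.
Substituting gives 0.731·I_D² − 3.56·I_D + 2.24 = 0, with roots I_D = 0.744 or 4.13 mA.
The root I_D = 4.13 mA gives V_GS = -1.86 V ≤ V_t, so take I_D = 0.744 mA.
Then V_GS = 3.21 V and V_DS = V_DD − I_D(R_D+R_S) = 12 − 0.744×2.5 = 10.1 V.
Saturation requires V_DS ≥ V_GS − V_t = 1.51 V; 10.1 ≥ 1.51 ✓.

I_D ≈ 0.74 mA, V_DS ≈ 10 V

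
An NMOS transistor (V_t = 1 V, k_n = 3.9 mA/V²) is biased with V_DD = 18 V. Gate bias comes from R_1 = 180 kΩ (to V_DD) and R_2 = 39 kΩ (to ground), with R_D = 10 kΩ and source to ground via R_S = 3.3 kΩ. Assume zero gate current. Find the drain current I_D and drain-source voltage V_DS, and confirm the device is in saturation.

V_G = V_DD·R_2/(R_1+R_2) = 18×39/219 = 3.21 V.
Assume saturation: I_D = (k_n/2)(V_GS − V_t)² with V_GS = V_G − I_D·R_S = 3.21 − 3.3·I_D.
Substituting gives 21.2·I_D² − 29.4·I_D + 9.49 = 0, with roots I_D = 0.513 or 0.871 mA.
The root I_D = 0.871 mA gives V_GS = 0.332 V ≤ V_t, so take I_D = 0.513 mA.
Then V_GS = 1.51 V and V_DS = V_DD − I_D(R_D+R_S) = 18 − 0.513×13.3 = 11.2 V.
Saturation requires V_DS ≥ V_GS − V_t = 0.513 V; 11.2 ≥ 0.513 ✓.

I_D ≈ 0.51 mA, V_DS ≈ 11 V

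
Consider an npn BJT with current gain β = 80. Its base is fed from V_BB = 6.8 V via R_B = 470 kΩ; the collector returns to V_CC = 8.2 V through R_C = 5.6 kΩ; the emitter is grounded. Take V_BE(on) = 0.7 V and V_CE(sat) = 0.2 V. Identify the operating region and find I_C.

active; I_C ≈ 1 mA

Assume active. Base-emitter loop: I_B = (V_BB − V_BE)/R_B = (6.8 − 0.7)/470 = 0.013 mA.
I_C = β·I_B = 80×0.013 = 1.04 mA.
V_CE = V_CC − I_C·R_C = 8.2 − 1.04×5.6 = 2.39 V > V_CE(sat), so the active-region assumption holds.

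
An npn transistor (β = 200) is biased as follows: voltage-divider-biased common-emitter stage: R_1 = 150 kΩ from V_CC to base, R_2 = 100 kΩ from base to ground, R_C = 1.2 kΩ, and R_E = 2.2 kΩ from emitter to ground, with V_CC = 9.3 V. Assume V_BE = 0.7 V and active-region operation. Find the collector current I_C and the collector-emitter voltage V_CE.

I_C ≈ 1.2 mA, V_CE ≈ 5.2 V

Thevenize the base divider: V_Th = V_CC·R_2/(R_1+R_2) = 9.3×100/250 = 3.72 V, R_Th = R_1‖R_2 = 60 kΩ.
Base-emitter loop: V_Th = I_B·R_Th + V_BE + (β+1)I_B·R_E, so I_B = (3.72 − 0.7) / (60 + 201×2.2) = 0.00601 mA.
I_C = β·I_B = 200×0.00601 = 1.2 mA, and I_E = (β+1)I_B = 1.21 mA.
V_CE = V_CC − I_C·R_C − I_E·R_E = 9.3 − 1.2×1.2 − 1.21×2.2 = 5.2 V.
V_CE = 5.2 V > 0.2 V confirms active-region operation.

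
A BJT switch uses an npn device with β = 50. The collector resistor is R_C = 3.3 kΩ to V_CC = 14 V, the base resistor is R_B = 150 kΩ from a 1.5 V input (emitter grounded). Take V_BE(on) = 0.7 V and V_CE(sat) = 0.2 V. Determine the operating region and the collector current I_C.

active; I_C ≈ 0.27 mA

Assume active. Base-emitter loop: I_B = (V_BB − V_BE)/R_B = (1.5 − 0.7)/150 = 0.00533 mA.
I_C = β·I_B = 50×0.00533 = 0.267 mA.
V_CE = V_CC − I_C·R_C = 14 − 0.267×3.3 = 13.1 V > V_CE(sat), so the active-region assumption holds.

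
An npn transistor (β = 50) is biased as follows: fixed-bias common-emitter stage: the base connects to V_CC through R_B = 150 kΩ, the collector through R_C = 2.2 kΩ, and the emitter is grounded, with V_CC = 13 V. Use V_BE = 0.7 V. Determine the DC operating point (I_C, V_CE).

I_C ≈ 4.1 mA, V_CE ≈ 4 V

Base loop: V_CC = I_B·R_B + V_BE, so I_B = (13 − 0.7)/150 kΩ = 0.082 mA.
In the active region I_C = β·I_B = 50 × 0.082 = 4.1 mA.
Collector loop: V_CE = V_CC − I_C·R_C = 13 − 4.1×2.2 = 3.98 V.
Since V_CE = 3.98 V > V_CE(sat) ≈ 0.2 V, the transistor is in the active region as assumed.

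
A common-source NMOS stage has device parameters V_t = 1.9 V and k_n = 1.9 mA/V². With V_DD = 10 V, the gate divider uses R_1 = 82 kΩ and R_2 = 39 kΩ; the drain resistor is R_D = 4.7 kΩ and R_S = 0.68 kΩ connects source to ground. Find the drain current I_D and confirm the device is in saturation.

I_D ≈ 0.69 mA

V_G = V_DD·R_2/(R_1+R_2) = 10×39/121 = 3.22 V.
Assume saturation: I_D = (k_n/2)(V_GS − V_t)² with V_GS = V_G − I_D·R_S = 3.22 − 0.68·I_D.
Substituting gives 0.439·I_D² − 2.71·I_D + 1.66 = 0, with roots I_D = 0.691 or 5.48 mA.
The root I_D = 5.48 mA gives V_GS = -0.501 V ≤ V_t, so take I_D = 0.691 mA.
Then V_GS = 2.75 V and V_DS = V_DD − I_D(R_D+R_S) = 10 − 0.691×5.38 = 6.28 V.
Saturation requires V_DS ≥ V_GS − V_t = 0.853 V; 6.28 ≥ 0.853 ✓.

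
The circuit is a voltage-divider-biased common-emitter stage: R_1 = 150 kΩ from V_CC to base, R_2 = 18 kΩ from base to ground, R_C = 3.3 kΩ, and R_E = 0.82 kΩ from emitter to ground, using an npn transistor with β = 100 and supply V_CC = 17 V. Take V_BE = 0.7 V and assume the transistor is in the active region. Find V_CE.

Thevenize the base divider: V_Th = V_CC·R_2/(R_1+R_2) = 17×18/168 = 1.82 V, R_Th = R_1‖R_2 = 16.1 kΩ.
Base-emitter loop: V_Th = I_B·R_Th + V_BE + (β+1)I_B·R_E, so I_B = (1.82 − 0.7) / (16.1 + 101×0.82) = 0.0113 mA.
I_C = β·I_B = 100×0.0113 = 1.13 mA, and I_E = (β+1)I_B = 1.15 mA.
V_CE = V_CC − I_C·R_C − I_E·R_E = 17 − 1.13×3.3 − 1.15×0.82 = 12.3 V.
V_CE = 12.3 V > 0.2 V confirms active-region operation.

V_CE ≈ 12 V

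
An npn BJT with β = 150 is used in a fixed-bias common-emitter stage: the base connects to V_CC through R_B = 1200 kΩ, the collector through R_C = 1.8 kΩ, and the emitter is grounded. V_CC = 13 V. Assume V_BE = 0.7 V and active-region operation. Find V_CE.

Base loop: V_CC = I_B·R_B + V_BE, so I_B = (13 − 0.7)/1200 kΩ = 0.0103 mA.
In the active region I_C = β·I_B = 150 × 0.0103 = 1.54 mA.
Collector loop: V_CE = V_CC − I_C·R_C = 13 − 1.54×1.8 = 10.2 V.
Since V_CE = 10.2 V > V_CE(sat) ≈ 0.2 V, the transistor is in the active region as assumed.

V_CE ≈ 10 V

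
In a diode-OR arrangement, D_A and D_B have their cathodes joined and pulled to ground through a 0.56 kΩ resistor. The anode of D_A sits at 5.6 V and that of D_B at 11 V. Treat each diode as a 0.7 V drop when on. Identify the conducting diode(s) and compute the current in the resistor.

Assume both conduct. Then node N would need to be at both 5.6−0.7 = 4.9 V and 11−0.7 = 10.3 V, which is impossible.
Assume only D_B conducts: V_N = 11 − 0.7 = 10.3 V, so I_R = 10.3/0.56 = 18.4 mA.
Check D_A: its anode-to-cathode voltage is 5.6 − 10.3 = -4.7 V < 0.7 V, so it is off. The assumption is consistent.

Only D_B conducts; I_R ≈ 18 mA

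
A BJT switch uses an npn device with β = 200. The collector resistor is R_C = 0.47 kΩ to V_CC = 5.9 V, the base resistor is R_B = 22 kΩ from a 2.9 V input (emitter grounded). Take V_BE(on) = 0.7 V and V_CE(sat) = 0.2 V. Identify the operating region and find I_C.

saturation; I_C ≈ 12 mA

Assume active: I_B = (2.9 − 0.7)/22 = 0.1 mA, giving I_C = β·I_B = 20 mA.
But then V_CE = 5.9 − 20×0.47 = -3.5 V < V_CE(sat) = 0.2 V — impossible in the active region.
So the transistor is saturated. With V_CE = 0.2 V, I_C = (V_CC − 0.2)/R_C = 5.7/0.47 = 12.1 mA.
Check: β·I_B = 20 mA > I_C = 12.1 mA, confirming saturation.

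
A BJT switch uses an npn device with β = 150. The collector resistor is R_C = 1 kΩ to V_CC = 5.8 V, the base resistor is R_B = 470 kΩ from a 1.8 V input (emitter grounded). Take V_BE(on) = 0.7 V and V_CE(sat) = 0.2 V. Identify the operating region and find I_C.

active; I_C ≈ 0.35 mA

Assume active. Base-emitter loop: I_B = (V_BB − V_BE)/R_B = (1.8 − 0.7)/470 = 0.00234 mA.
I_C = β·I_B = 150×0.00234 = 0.351 mA.
V_CE = V_CC − I_C·R_C = 5.8 − 0.351×1 = 5.45 V > V_CE(sat), so the active-region assumption holds.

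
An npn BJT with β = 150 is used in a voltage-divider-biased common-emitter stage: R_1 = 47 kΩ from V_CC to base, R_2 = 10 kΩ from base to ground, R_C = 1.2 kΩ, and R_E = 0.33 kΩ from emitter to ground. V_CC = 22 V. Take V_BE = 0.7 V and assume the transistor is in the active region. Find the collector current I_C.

Thevenize the base divider: V_Th = V_CC·R_2/(R_1+R_2) = 22×10/57 = 3.86 V, R_Th = R_1‖R_2 = 8.25 kΩ.
Base-emitter loop: V_Th = I_B·R_Th + V_BE + (β+1)I_B·R_E, so I_B = (3.86 − 0.7) / (8.25 + 151×0.33) = 0.0544 mA.
I_C = β·I_B = 150×0.0544 = 8.16 mA, and I_E = (β+1)I_B = 8.22 mA.
V_CE = V_CC − I_C·R_C − I_E·R_E = 22 − 8.16×1.2 − 8.22×0.33 = 9.5 V.
V_CE = 9.5 V > 0.2 V confirms active-region operation.

I_C ≈ 8.2 mA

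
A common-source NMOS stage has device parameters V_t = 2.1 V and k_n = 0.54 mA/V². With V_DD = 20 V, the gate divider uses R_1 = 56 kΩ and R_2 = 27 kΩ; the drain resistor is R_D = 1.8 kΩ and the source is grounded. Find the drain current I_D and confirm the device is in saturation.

V_G = V_DD·R_2/(R_1+R_2) = 20×27/83 = 6.51 V. With the source grounded, V_GS = V_G = 6.51 V.
Assume saturation: I_D = (k_n/2)(V_GS − V_t)² = (0.54/2)×(6.51 − 2.1)² = 0.27×4.41² = 5.24 mA.
V_DS = V_DD − I_D·R_D = 20 − 5.24×1.8 = 10.6 V.
Saturation requires V_DS ≥ V_GS − V_t = 4.41 V; 10.6 ≥ 4.41 ✓.

I_D ≈ 5.2 mA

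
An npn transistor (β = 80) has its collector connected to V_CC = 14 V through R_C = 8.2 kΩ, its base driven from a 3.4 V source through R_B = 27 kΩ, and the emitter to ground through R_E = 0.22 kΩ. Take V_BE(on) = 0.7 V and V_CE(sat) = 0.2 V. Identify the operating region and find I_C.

saturation; I_C ≈ 1.6 mA

Assume active: I_B = (3.4 − 0.7)/(27 + 81×0.22) = 0.0602 mA, I_C = β·I_B = 4.82 mA.
Then V_CE = 14 − 4.82×8.2 − 4.88×0.22 = -26.6 V < 0.2 V — the active assumption fails.
Re-solve with V_CE = 0.2 V. KCL at the emitter: V_E/R_E = (V_BB−0.7−V_E)/R_B + (V_CC−0.2−V_E)/R_C, giving V_E = 0.379 V.
I_C = (V_CC − 0.2 − V_E)/R_C = (13.8 − 0.379)/8.2 = 1.64 mA.
Check: I_B = (2.7 − 0.379)/27 = 0.086 mA, and β·I_B = 6.88 mA > I_C, confirming saturation.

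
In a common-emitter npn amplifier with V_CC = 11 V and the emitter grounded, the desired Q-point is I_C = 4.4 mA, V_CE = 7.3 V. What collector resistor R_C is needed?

Collector loop: V_CC = I_C·R_C + V_CE.
R_C = (V_CC − V_CE)/I_C = (11 − 7.3)/4.4 = 0.841 kΩ.

R_C ≈ 0.84 kΩ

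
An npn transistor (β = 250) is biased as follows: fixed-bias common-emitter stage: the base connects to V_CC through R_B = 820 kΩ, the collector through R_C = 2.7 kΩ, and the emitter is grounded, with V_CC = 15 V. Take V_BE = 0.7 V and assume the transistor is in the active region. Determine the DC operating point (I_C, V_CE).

Base loop: V_CC = I_B·R_B + V_BE, so I_B = (15 − 0.7)/820 kΩ = 0.0174 mA.
In the active region I_C = β·I_B = 250 × 0.0174 = 4.36 mA.
Collector loop: V_CE = V_CC − I_C·R_C = 15 − 4.36×2.7 = 3.23 V.
Since V_CE = 3.23 V > V_CE(sat) ≈ 0.2 V, the transistor is in the active region as assumed.

I_C ≈ 4.4 mA, V_CE ≈ 3.2 V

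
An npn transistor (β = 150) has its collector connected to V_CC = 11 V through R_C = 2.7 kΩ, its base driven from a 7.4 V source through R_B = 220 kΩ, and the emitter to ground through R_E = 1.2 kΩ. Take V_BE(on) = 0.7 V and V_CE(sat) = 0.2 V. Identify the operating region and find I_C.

active; I_C ≈ 2.5 mA

Assume active. Base-emitter loop: I_B = (V_BB − V_BE)/(R_B + (β+1)R_E) = (7.4 − 0.7)/(220 + 151×1.2) = 0.0167 mA.
I_C = β·I_B = 150×0.0167 = 2.5 mA.
V_CE = V_CC − I_C·R_C − I_E·R_E = 11 − 2.5×2.7 − 2.52×1.2 = 1.21 V > V_CE(sat), so the active-region assumption holds.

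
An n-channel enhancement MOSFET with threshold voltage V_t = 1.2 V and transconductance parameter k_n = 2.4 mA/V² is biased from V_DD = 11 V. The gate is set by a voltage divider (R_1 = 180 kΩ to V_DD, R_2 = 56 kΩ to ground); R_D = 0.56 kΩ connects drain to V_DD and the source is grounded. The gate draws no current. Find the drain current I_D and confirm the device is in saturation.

I_D ≈ 2.4 mA

V_G = V_DD·R_2/(R_1+R_2) = 11×56/236 = 2.61 V. With the source grounded, V_GS = V_G = 2.61 V.
Assume saturation: I_D = (k_n/2)(V_GS − V_t)² = (2.4/2)×(2.61 − 1.2)² = 1.2×1.41² = 2.39 mA.
V_DS = V_DD − I_D·R_D = 11 − 2.39×0.56 = 9.66 V.
Saturation requires V_DS ≥ V_GS − V_t = 1.41 V; 9.66 ≥ 1.41 ✓.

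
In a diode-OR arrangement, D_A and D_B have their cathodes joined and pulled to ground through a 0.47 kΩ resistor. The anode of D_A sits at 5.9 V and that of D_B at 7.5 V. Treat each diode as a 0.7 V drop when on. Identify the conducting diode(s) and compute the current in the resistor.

Assume both conduct. Then node N would need to be at both 5.9−0.7 = 5.2 V and 7.5−0.7 = 6.8 V, which is impossible.
Assume only D_B conducts: V_N = 7.5 − 0.7 = 6.8 V, so I_R = 6.8/0.47 = 14.5 mA.
Check D_A: its anode-to-cathode voltage is 5.9 − 6.8 = -0.9 V < 0.7 V, so it is off. The assumption is consistent.

Only D_B conducts; I_R ≈ 14 mA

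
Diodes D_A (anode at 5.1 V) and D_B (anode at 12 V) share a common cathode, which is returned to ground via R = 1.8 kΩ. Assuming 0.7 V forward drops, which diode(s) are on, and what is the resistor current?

Assume both conduct. Then node N would need to be at both 5.1−0.7 = 4.4 V and 12−0.7 = 11.3 V, which is impossible.
Assume only D_B conducts: V_N = 12 − 0.7 = 11.3 V, so I_R = 11.3/1.8 = 6.28 mA.
Check D_A: its anode-to-cathode voltage is 5.1 − 11.3 = -6.2 V < 0.7 V, so it is off. The assumption is consistent.

Only D_B conducts; I_R ≈ 6.3 mA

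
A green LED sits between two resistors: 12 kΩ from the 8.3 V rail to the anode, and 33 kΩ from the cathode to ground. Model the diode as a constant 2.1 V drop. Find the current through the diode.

The two resistors are in series with the diode, so KVL gives 8.3 = I·12 + 2.1 + I·33.
I = (8.3 − 2.1) / (12 + 33) kΩ = 6.2 / 45 = 0.138 mA.

I ≈ 0.14 mA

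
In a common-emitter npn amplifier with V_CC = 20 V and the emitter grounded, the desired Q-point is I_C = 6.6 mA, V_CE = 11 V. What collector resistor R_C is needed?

Collector loop: V_CC = I_C·R_C + V_CE.
R_C = (V_CC − V_CE)/I_C = (20 − 11)/6.6 = 1.36 kΩ.

R_C ≈ 1.4 kΩ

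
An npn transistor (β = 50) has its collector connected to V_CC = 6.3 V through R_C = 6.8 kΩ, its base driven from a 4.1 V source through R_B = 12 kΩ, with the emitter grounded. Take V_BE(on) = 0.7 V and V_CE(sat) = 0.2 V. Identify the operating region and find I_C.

Assume active: I_B = (4.1 − 0.7)/12 = 0.283 mA, giving I_C = β·I_B = 14.2 mA.
But then V_CE = 6.3 − 14.2×6.8 = -90 V < V_CE(sat) = 0.2 V — impossible in the active region.
So the transistor is saturated. With V_CE = 0.2 V, I_C = (V_CC − 0.2)/R_C = 6.1/6.8 = 0.897 mA.
Check: β·I_B = 14.2 mA > I_C = 0.897 mA, confirming saturation.

saturation; I_C ≈ 0.9 mA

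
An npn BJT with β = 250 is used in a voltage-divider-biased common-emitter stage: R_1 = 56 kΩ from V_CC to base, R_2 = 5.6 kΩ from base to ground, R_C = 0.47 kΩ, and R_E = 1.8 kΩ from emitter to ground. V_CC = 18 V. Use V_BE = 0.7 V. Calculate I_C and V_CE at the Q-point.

I_C ≈ 0.51 mA, V_CE ≈ 17 V

Thevenize the base divider: V_Th = V_CC·R_2/(R_1+R_2) = 18×5.6/61.6 = 1.64 V, R_Th = R_1‖R_2 = 5.09 kΩ.
Base-emitter loop: V_Th = I_B·R_Th + V_BE + (β+1)I_B·R_E, so I_B = (1.64 − 0.7) / (5.09 + 251×1.8) = 0.00205 mA.
I_C = β·I_B = 250×0.00205 = 0.512 mA, and I_E = (β+1)I_B = 0.514 mA.
V_CE = V_CC − I_C·R_C − I_E·R_E = 18 − 0.512×0.47 − 0.514×1.8 = 16.8 V.
V_CE = 16.8 V > 0.2 V confirms active-region operation.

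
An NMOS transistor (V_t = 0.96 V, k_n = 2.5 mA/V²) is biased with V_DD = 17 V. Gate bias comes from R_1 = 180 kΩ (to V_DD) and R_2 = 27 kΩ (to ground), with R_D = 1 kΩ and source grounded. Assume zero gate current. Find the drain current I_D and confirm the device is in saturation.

I_D ≈ 2 mA

V_G = V_DD·R_2/(R_1+R_2) = 17×27/207 = 2.22 V. With the source grounded, V_GS = V_G = 2.22 V.
Assume saturation: I_D = (k_n/2)(V_GS − V_t)² = (2.5/2)×(2.22 − 0.96)² = 1.25×1.26² = 1.98 mA.
V_DS = V_DD − I_D·R_D = 17 − 1.98×1 = 15 V.
Saturation requires V_DS ≥ V_GS − V_t = 1.26 V; 15 ≥ 1.26 ✓.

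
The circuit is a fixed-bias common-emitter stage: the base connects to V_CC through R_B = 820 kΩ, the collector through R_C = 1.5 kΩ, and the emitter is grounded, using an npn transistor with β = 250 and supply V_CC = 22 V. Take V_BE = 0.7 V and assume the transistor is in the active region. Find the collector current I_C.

Base loop: V_CC = I_B·R_B + V_BE, so I_B = (22 − 0.7)/820 kΩ = 0.026 mA.
In the active region I_C = β·I_B = 250 × 0.026 = 6.49 mA.
Collector loop: V_CE = V_CC − I_C·R_C = 22 − 6.49×1.5 = 12.3 V.
Since V_CE = 12.3 V > V_CE(sat) ≈ 0.2 V, the transistor is in the active region as assumed.

I_C ≈ 6.5 mA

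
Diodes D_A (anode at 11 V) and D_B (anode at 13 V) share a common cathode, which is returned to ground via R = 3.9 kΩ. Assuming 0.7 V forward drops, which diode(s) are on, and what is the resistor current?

Assume both conduct. Then node N would need to be at both 11−0.7 = 10.3 V and 13−0.7 = 12.3 V, which is impossible.
Assume only D_B conducts: V_N = 13 − 0.7 = 12.3 V, so I_R = 12.3/3.9 = 3.15 mA.
Check D_A: its anode-to-cathode voltage is 11 − 12.3 = -1.3 V < 0.7 V, so it is off. The assumption is consistent.

Only D_B conducts; I_R ≈ 3.2 mA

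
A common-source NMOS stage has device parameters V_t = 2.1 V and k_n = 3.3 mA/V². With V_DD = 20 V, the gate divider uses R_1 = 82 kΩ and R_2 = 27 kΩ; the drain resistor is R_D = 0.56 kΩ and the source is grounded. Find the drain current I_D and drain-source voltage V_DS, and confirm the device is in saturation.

V_G = V_DD·R_2/(R_1+R_2) = 20×27/109 = 4.95 V. With the source grounded, V_GS = V_G = 4.95 V.
Assume saturation: I_D = (k_n/2)(V_GS − V_t)² = (3.3/2)×(4.95 − 2.1)² = 1.65×2.85² = 13.4 mA.
V_DS = V_DD − I_D·R_D = 20 − 13.4×0.56 = 12.5 V.
Saturation requires V_DS ≥ V_GS − V_t = 2.85 V; 12.5 ≥ 2.85 ✓.

I_D ≈ 13 mA, V_DS ≈ 12 V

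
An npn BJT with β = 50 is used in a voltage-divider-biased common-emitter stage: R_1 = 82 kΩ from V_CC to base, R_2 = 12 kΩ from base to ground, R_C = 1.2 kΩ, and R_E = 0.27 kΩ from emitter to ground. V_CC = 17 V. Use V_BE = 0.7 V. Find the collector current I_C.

I_C ≈ 3 mA

Thevenize the base divider: V_Th = V_CC·R_2/(R_1+R_2) = 17×12/94 = 2.17 V, R_Th = R_1‖R_2 = 10.5 kΩ.
Base-emitter loop: V_Th = I_B·R_Th + V_BE + (β+1)I_B·R_E, so I_B = (2.17 − 0.7) / (10.5 + 51×0.27) = 0.0607 mA.
I_C = β·I_B = 50×0.0607 = 3.03 mA, and I_E = (β+1)I_B = 3.09 mA.
V_CE = V_CC − I_C·R_C − I_E·R_E = 17 − 3.03×1.2 − 3.09×0.27 = 12.5 V.
V_CE = 12.5 V > 0.2 V confirms active-region operation.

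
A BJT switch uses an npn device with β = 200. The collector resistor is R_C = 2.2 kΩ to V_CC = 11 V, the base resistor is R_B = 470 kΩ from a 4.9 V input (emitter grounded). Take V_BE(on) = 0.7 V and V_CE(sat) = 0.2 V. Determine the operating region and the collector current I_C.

active; I_C ≈ 1.8 mA

Assume active. Base-emitter loop: I_B = (V_BB − V_BE)/R_B = (4.9 − 0.7)/470 = 0.00894 mA.
I_C = β·I_B = 200×0.00894 = 1.79 mA.
V_CE = V_CC − I_C·R_C = 11 − 1.79×2.2 = 7.07 V > V_CE(sat), so the active-region assumption holds.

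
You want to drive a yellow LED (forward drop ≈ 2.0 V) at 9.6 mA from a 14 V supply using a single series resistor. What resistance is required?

The resistor drops V_S − V_D = 14 − 2.0 = 12 V at 9.6 mA.
R = 12 V / 9.6 mA = 1.25 kΩ.

R ≈ 1.2 kΩ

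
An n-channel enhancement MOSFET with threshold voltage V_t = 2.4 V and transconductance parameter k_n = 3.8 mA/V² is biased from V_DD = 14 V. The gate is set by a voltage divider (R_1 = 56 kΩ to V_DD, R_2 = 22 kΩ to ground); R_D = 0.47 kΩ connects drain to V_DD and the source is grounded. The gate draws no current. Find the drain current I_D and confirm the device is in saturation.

V_G = V_DD·R_2/(R_1+R_2) = 14×22/78 = 3.95 V. With the source grounded, V_GS = V_G = 3.95 V.
Assume saturation: I_D = (k_n/2)(V_GS − V_t)² = (3.8/2)×(3.95 − 2.4)² = 1.9×1.55² = 4.56 mA.
V_DS = V_DD − I_D·R_D = 14 − 4.56×0.47 = 11.9 V.
Saturation requires V_DS ≥ V_GS − V_t = 1.55 V; 11.9 ≥ 1.55 ✓.

I_D ≈ 4.6 mA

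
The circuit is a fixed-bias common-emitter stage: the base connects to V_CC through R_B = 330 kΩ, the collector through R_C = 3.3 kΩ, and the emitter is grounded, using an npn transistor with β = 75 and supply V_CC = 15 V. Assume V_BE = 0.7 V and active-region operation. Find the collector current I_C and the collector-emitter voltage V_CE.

I_C ≈ 3.2 mA, V_CE ≈ 4.3 V

Base loop: V_CC = I_B·R_B + V_BE, so I_B = (15 − 0.7)/330 kΩ = 0.0433 mA.
In the active region I_C = β·I_B = 75 × 0.0433 = 3.25 mA.
Collector loop: V_CE = V_CC − I_C·R_C = 15 − 3.25×3.3 = 4.28 V.
Since V_CE = 4.28 V > V_CE(sat) ≈ 0.2 V, the transistor is in the active region as assumed.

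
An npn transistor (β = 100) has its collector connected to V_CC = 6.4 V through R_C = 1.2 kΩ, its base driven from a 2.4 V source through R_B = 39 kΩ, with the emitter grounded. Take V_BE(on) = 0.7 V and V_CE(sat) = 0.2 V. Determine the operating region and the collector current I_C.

Assume active. Base-emitter loop: I_B = (V_BB − V_BE)/R_B = (2.4 − 0.7)/39 = 0.0436 mA.
I_C = β·I_B = 100×0.0436 = 4.36 mA.
V_CE = V_CC − I_C·R_C = 6.4 − 4.36×1.2 = 1.17 V > V_CE(sat), so the active-region assumption holds.

active; I_C ≈ 4.4 mA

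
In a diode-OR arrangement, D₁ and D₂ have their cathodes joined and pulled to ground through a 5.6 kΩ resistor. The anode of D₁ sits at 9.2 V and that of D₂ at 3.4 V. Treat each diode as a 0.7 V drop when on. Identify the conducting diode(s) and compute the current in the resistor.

Assume both conduct. Then node N would need to be at both 9.2−0.7 = 8.5 V and 3.4−0.7 = 2.7 V, which is impossible.
Assume only D₁ conducts: V_N = 9.2 − 0.7 = 8.5 V, so I_R = 8.5/5.6 = 1.52 mA.
Check D₂: its anode-to-cathode voltage is 3.4 − 8.5 = -5.1 V < 0.7 V, so it is off. The assumption is consistent.

Only D₁ conducts; I_R ≈ 1.5 mA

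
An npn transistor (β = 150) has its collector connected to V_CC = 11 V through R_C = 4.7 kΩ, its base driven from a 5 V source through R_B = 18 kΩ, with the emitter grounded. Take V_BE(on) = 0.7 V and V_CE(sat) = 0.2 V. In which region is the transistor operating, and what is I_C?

Assume active: I_B = (5 − 0.7)/18 = 0.239 mA, giving I_C = β·I_B = 35.8 mA.
But then V_CE = 11 − 35.8×4.7 = -157 V < V_CE(sat) = 0.2 V — impossible in the active region.
So the transistor is saturated. With V_CE = 0.2 V, I_C = (V_CC − 0.2)/R_C = 10.8/4.7 = 2.3 mA.
Check: β·I_B = 35.8 mA > I_C = 2.3 mA, confirming saturation.

saturation; I_C ≈ 2.3 mA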